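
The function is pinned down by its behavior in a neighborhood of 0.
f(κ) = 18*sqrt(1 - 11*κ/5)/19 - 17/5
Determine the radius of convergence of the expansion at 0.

Branch term (18/19)*sqrt(1 - κ/(5/11)): its argument vanishes at κ = 5/11, a square-root branch point, modulus 5/11.
The radius of convergence is the smallest modulus among the singular points: 5/11.

The radius of convergence is 5/11.


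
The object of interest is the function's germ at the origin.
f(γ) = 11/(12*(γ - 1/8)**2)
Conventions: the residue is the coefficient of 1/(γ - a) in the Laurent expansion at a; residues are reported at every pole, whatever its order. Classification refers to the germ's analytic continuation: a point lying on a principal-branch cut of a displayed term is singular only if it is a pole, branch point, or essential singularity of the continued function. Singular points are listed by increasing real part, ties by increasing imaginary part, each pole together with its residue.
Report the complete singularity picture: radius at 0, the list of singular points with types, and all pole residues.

Radius of convergence at 0: 1/8.
At 1/8: a pole of order 2; residue 0.

Denominator factor (γ - 1/8)^2: pole of order 2 at 1/8, modulus 1/8.
The radius of convergence is the smallest modulus among the singular points: 1/8.
At the order-2 pole 1/8 set g(γ) = (γ - (1/8))^2*f(γ) = 11/12.
Order-2 pole: residue = g'(a); g'(1/8) = 0, so the residue is 0.


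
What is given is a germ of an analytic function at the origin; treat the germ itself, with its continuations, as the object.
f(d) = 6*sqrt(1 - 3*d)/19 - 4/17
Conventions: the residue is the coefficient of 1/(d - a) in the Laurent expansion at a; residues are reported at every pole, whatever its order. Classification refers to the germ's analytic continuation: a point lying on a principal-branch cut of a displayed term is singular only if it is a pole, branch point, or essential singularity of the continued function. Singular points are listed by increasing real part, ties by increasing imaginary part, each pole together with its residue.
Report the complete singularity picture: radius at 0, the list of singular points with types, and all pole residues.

Branch term (6/19)*sqrt(1 - d/(1/3)): its argument vanishes at d = 1/3, a square-root branch point, modulus 1/3.
The radius of convergence is the smallest modulus among the singular points: 1/3.

Radius of convergence at 0: 1/3.
At 1/3: an algebraic (square-root) branch point.


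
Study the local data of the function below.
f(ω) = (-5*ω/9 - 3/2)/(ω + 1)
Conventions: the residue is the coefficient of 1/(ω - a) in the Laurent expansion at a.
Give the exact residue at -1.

At the order-1 pole -1 set g(ω) = (ω - (-1))*f(ω) = -5*ω/9 - 3/2.
Simple pole: residue = g(a) at a = -1, which is -17/18.

The residue is -17/18.


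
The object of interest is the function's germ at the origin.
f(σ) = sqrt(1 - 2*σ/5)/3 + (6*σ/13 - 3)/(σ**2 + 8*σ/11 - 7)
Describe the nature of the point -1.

The point is a regular point.

Denominator factors: σ**2 + 8*σ/11 - 7 = -74/11 at σ = -1 — none vanishes.
Branch term sqrt(1 - σ/(5/2)): argument at -1 is 7/5, nonzero, so -1 is not its branch point (a point on a principal cut is still regular for the continued germ).
So the germ continues analytically to -1.


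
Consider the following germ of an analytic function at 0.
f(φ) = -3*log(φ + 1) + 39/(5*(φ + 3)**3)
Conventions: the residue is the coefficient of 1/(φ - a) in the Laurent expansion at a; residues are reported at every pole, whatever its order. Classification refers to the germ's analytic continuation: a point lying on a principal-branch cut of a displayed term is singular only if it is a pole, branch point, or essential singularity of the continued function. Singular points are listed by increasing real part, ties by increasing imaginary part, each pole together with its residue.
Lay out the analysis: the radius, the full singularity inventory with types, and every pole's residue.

Radius of convergence at 0: 1.
At -3: a pole of order 3; residue 0.
At -1: a logarithmic branch point.

Denominator factor (φ + 3)^3: pole of order 3 at -3, modulus 3.
Branch term (-3)*log(1 - φ/(-1)): its argument vanishes at φ = -1, a logarithmic branch point, modulus 1.
The radius of convergence is the smallest modulus among the singular points: 1.
The branch term is analytic at -3 and contributes nothing to the residue; only the rational part matters.
At the order-3 pole -3 set g(φ) = (φ - (-3))^3*(rational part) = 39/5.
Order-3 pole: residue = g''(a)/2; g''(-3) = 0, so the residue is 0.
List the singular points by increasing real part (a conjugate pair: the negative imaginary part first).


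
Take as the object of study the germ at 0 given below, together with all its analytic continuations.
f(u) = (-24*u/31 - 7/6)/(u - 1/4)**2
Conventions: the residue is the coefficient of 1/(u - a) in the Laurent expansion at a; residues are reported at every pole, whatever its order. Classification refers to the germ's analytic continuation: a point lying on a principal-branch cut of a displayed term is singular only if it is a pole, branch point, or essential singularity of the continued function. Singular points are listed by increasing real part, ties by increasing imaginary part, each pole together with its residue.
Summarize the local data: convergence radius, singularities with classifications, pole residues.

Radius of convergence at 0: 1/4.
At 1/4: a pole of order 2; residue -24/31.

Denominator factor (u - 1/4)^2: pole of order 2 at 1/4, modulus 1/4.
The radius of convergence is the smallest modulus among the singular points: 1/4.
At the order-2 pole 1/4 set g(u) = (u - (1/4))^2*f(u) = -24*u/31 - 7/6.
Order-2 pole: residue = g'(a); g'(1/4) = -24/31, so the residue is -24/31.


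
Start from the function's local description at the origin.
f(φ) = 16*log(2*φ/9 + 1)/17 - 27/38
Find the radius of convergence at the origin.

The radius of convergence is 9/2.

Branch term (16/17)*log(1 - φ/(-9/2)): its argument vanishes at φ = -9/2, a logarithmic branch point, modulus 9/2.
The radius of convergence is the smallest modulus among the singular points: 9/2.


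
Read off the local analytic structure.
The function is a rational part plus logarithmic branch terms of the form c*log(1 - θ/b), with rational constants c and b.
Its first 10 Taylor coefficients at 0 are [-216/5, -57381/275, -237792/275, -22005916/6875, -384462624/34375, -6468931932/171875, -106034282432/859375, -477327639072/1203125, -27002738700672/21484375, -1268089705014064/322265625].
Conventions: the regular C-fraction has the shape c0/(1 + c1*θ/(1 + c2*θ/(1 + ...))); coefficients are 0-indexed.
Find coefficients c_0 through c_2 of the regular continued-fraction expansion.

The regular C-fraction coefficients are [-216/5, -19127/3960, 51956689/75742920].

Taylor coefficients (read off): a_0 = -216/5, a_1 = -57381/275, a_2 = -237792/275.
c0 = a_0 = -216/5. Peel one level at a time: if S = 1 + c*θ/S' with S'(0) = 1, then c is the θ-coefficient of S and S' = c*θ/(S - 1).
S_1 = c0/f = 1 + (-19127/3960)*θ + (51956689/15681600)*θ^2 + ...; c1 = -19127/3960.
S_2 = c1*θ/(S_1 - 1) = 1 + (51956689/75742920)*θ + ...; c2 = 51956689/75742920.


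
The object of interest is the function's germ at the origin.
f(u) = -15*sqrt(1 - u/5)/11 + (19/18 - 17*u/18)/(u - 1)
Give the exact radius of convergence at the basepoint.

The radius of convergence is 1.

Denominator factor (u - 1): pole of order 1 at 1, modulus 1.
Branch term (-15/11)*sqrt(1 - u/(5)): its argument vanishes at u = 5, a square-root branch point, modulus 5.
The radius of convergence is the smallest modulus among the singular points: 1.


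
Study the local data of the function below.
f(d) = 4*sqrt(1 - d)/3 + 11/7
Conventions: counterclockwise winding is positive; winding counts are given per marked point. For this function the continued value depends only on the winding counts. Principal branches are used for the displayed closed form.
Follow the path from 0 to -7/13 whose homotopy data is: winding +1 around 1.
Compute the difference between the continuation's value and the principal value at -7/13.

The rational part is single-valued and drops out of the difference; each branch term changes only by its own monodromy.
(4/3)*sqrt(1 - d/(1)): winding +1 is odd, the square root flips sign, contributing -2*(4/3)*sqrt(1 - (-7/13)/(1)) = -2*(4/3)*sqrt(20/13) = -(16/39)*sqrt(65).
Summing the contributions at d = -7/13 gives -(16/39)*sqrt(65).

Continued minus principal equals -(16/39)*sqrt(65).


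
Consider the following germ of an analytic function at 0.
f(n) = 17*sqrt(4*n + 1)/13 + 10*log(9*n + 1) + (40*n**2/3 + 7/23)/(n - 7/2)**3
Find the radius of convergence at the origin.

Denominator factor (n - 7/2)^3: pole of order 3 at 7/2, modulus 7/2.
Branch term (10)*log(1 - n/(-1/9)): its argument vanishes at n = -1/9, a logarithmic branch point, modulus 1/9.
Branch term (17/13)*sqrt(1 - n/(-1/4)): its argument vanishes at n = -1/4, a square-root branch point, modulus 1/4.
The radius of convergence is the smallest modulus among the singular points: 1/9.

The radius of convergence is 1/9.


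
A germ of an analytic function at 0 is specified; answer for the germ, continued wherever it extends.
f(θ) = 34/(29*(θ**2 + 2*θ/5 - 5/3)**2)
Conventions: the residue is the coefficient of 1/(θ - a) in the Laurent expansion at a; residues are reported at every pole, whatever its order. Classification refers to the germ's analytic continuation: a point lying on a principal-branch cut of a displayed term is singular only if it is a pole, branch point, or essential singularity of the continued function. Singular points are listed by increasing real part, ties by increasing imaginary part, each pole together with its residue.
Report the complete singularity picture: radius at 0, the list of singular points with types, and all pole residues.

Radius of convergence at 0: -1/5 + (8/15)*sqrt(6).
At -1/5 - (8/15)*sqrt(6): a pole of order 2; residue (6375/118784)*sqrt(6).
At -1/5 + (8/15)*sqrt(6): a pole of order 2; residue -(6375/118784)*sqrt(6).

Denominator factor (θ**2 + 2*θ/5 - 5/3)^2: discriminant 512/75, real irrational roots -1/5 + (8/15)*sqrt(6) and -1/5 - (8/15)*sqrt(6); poles of order 2, moduli -1/5 + (8/15)*sqrt(6) and 1/5 + (8/15)*sqrt(6).
The radius of convergence is the smallest modulus among the singular points: -1/5 + (8/15)*sqrt(6).
The factor θ**2 + 2*θ/5 - 5/3 splits as (θ - a)(θ - a') with a = -1/5 - (8/15)*sqrt(6), a' = -1/5 + (8/15)*sqrt(6). At the order-2 pole a set g(θ) = (θ - a)^2*f(θ) = [34/29] / (θ - a')^2.
Order-2 pole: residue = g'(a); g'(-1/5 - (8/15)*sqrt(6)) = (6375/118784)*sqrt(6), so the residue is (6375/118784)*sqrt(6).
The factor θ**2 + 2*θ/5 - 5/3 splits as (θ - a)(θ - a') with a = -1/5 + (8/15)*sqrt(6), a' = -1/5 - (8/15)*sqrt(6). At the order-2 pole a set g(θ) = (θ - a)^2*f(θ) = [34/29] / (θ - a')^2.
Order-2 pole: residue = g'(a); g'(-1/5 + (8/15)*sqrt(6)) = -(6375/118784)*sqrt(6), so the residue is -(6375/118784)*sqrt(6).
List the singular points by increasing real part (a conjugate pair: the negative imaginary part first).


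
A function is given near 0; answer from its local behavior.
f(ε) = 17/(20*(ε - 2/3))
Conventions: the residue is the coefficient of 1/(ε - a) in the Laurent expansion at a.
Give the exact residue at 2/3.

At the order-1 pole 2/3 set g(ε) = (ε - (2/3))*f(ε) = 17/20.
Simple pole: residue = g(a) at a = 2/3, which is 17/20.

The residue is 17/20.


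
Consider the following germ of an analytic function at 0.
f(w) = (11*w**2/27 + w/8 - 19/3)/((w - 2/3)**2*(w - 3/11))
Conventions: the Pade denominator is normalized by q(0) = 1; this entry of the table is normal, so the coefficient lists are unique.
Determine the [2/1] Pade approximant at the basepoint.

Taylor coefficients needed (expand at 0): a_0 = 209/4, a_1 = 33341/96, a_2 = 233233/144, a_3 = 22903375/3456.
Write the denominator as Q(w) = 1 + q1*w. Requiring Q*f - P = O(w^4) with deg P <= 2 kills the coefficients of w^3..w^3 in Q*f:
  w^3: a_3 + q1*a_2 = 0, i.e. 22903375/3456 + (233233/144)*q1 = 0.
Solving this linear system: q1 = -2082125/508872.
The numerator is Q*f truncated at degree 2: P0 = a_0 = 209/4; P1 = a_1 + q1*a_0 = 45294183/339248; P2 = a_2 + q1*a_1 = 1386242737/6978816.

The Pade approximant has numerator coefficients [209/4, 45294183/339248, 1386242737/6978816]; denominator coefficients [1, -2082125/508872].


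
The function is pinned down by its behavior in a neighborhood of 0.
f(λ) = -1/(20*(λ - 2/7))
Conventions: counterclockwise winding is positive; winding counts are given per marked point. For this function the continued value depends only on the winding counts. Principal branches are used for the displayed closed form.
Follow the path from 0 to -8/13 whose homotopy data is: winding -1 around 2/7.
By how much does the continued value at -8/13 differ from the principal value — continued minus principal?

The function is rational, hence single-valued: continuing it around any pole returns the same value, so the difference is 0.

Continued minus principal equals 0.


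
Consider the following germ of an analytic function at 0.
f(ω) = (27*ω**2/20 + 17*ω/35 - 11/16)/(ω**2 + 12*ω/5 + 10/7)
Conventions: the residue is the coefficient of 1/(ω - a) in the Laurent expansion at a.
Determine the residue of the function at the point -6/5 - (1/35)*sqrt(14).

The residue is -241/175 - (9647/11200)*sqrt(14).

The factor ω**2 + 12*ω/5 + 10/7 splits as (ω - a)(ω - a') with a = -6/5 - (1/35)*sqrt(14), a' = -6/5 + (1/35)*sqrt(14). At the order-1 pole a set g(ω) = (ω - a)*f(ω) = [27*ω**2/20 + 17*ω/35 - 11/16] / (ω - a').
Simple pole: residue = g(a) at a = -6/5 - (1/35)*sqrt(14), which is -241/175 - (9647/11200)*sqrt(14).


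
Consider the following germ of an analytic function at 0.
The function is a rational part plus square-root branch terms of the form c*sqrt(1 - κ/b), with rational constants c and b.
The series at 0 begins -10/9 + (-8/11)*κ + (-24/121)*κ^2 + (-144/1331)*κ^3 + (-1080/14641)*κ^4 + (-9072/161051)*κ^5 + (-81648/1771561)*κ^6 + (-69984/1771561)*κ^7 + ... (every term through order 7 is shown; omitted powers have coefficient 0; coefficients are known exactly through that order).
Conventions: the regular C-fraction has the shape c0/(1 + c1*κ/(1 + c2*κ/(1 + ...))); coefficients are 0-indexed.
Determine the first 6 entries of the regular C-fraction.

Taylor coefficients (read off): a_0 = -10/9, a_1 = -8/11, a_2 = -24/121, a_3 = -144/1331, a_4 = -1080/14641, a_5 = -9072/161051.
c0 = a_0 = -10/9. Peel one level at a time: if S = 1 + c*κ/S' with S'(0) = 1, then c is the κ-coefficient of S and S' = c*κ/(S - 1).
S_1 = c0/f = 1 + (-36/55)*κ + (756/3025)*κ^2 + ...; c1 = -36/55.
S_2 = c1*κ/(S_1 - 1) = 1 + (21/55)*κ + (-9/121)*κ^2 + ...; c2 = 21/55.
S_3 = c2*κ/(S_2 - 1) = 1 + (15/77)*κ + (855/5929)*κ^2 + ...; c3 = 15/77.
S_4 = c3*κ/(S_3 - 1) = 1 + (-57/77)*κ + (-9/121)*κ^2 + ...; c4 = -57/77.
S_5 = c4*κ/(S_4 - 1) = 1 + (-21/209)*κ + ...; c5 = -21/209.

The regular C-fraction coefficients are [-10/9, -36/55, 21/55, 15/77, -57/77, -21/209].


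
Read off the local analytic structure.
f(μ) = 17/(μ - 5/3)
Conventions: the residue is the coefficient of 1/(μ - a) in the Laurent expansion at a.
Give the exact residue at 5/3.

At the order-1 pole 5/3 set g(μ) = (μ - (5/3))*f(μ) = 17.
Simple pole: residue = g(a) at a = 5/3, which is 17.

The residue is 17.


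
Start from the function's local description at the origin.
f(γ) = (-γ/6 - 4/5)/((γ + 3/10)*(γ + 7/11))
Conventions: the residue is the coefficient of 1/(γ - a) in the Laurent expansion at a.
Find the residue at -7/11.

The residue is 229/111.

At the order-1 pole -7/11 set g(γ) = (γ - (-7/11))*f(γ) = (-γ/6 - 4/5)/(γ + 3/10).
Simple pole: residue = g(a) at a = -7/11, which is 229/111.


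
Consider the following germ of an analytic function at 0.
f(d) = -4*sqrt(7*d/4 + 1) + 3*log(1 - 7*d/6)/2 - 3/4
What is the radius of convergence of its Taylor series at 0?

Branch term (-4)*sqrt(1 - d/(-4/7)): its argument vanishes at d = -4/7, a square-root branch point, modulus 4/7.
Branch term (3/2)*log(1 - d/(6/7)): its argument vanishes at d = 6/7, a logarithmic branch point, modulus 6/7.
The radius of convergence is the smallest modulus among the singular points: 4/7.

The radius of convergence is 4/7.


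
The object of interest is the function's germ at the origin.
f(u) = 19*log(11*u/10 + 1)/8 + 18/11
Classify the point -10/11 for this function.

The term (19/8)*log(1 - u/(-10/11)) has argument 1 - -10/11/(-10/11) = 0 at -10/11: a logarithmic (infinitely-sheeted) branch point; the remaining terms are analytic or single-valued there.

The point is a logarithmic branch point.


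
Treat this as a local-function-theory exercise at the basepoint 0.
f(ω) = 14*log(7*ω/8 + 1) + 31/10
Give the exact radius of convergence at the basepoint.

The radius of convergence is 8/7.

Branch term (14)*log(1 - ω/(-8/7)): its argument vanishes at ω = -8/7, a logarithmic branch point, modulus 8/7.
The radius of convergence is the smallest modulus among the singular points: 8/7.


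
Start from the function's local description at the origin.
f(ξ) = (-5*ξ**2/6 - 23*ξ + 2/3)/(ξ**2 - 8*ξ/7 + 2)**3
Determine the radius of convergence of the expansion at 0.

The radius of convergence is sqrt(2).

Denominator factor (ξ**2 - 8*ξ/7 + 2)^3: discriminant -328/49, complex-conjugate roots (4/7) + ((1/7)*sqrt(82))*i and (4/7) - ((1/7)*sqrt(82))*i; poles of order 3, moduli sqrt(2) and sqrt(2).
The radius of convergence is the smallest modulus among the singular points: sqrt(2).


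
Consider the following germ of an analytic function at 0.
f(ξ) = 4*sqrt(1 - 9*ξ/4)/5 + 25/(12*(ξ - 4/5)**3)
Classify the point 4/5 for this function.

The point is a pole of order 3.

The denominator factor ξ - 4/5 vanishes at 4/5 and appears to the power 3; the numerator there equals 25/12, nonzero, and no other factor vanishes.
The branch terms are analytic at this point.
Hence a pole whose order is the multiplicity, 3.


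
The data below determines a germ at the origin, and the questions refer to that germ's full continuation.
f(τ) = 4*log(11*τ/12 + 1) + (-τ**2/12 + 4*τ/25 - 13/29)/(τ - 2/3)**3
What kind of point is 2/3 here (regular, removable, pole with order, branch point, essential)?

The denominator factor τ - 2/3 vanishes at 2/3 and appears to the power 3; the numerator there equals -7412/19575, nonzero, and no other factor vanishes.
The branch terms are analytic at this point.
Hence a pole whose order is the multiplicity, 3.

The point is a pole of order 3.


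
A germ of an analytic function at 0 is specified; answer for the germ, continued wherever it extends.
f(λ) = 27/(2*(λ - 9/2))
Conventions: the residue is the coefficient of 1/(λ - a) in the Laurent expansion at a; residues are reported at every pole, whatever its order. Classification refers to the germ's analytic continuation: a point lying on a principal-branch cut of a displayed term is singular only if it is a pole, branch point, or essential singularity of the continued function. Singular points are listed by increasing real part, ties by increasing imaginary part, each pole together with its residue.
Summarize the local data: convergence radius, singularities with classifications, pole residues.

Radius of convergence at 0: 9/2.
At 9/2: a pole of order 1; residue 27/2.

Denominator factor (λ - 9/2): pole of order 1 at 9/2, modulus 9/2.
The radius of convergence is the smallest modulus among the singular points: 9/2.
At the order-1 pole 9/2 set g(λ) = (λ - (9/2))*f(λ) = 27/2.
Simple pole: residue = g(a) at a = 9/2, which is 27/2.


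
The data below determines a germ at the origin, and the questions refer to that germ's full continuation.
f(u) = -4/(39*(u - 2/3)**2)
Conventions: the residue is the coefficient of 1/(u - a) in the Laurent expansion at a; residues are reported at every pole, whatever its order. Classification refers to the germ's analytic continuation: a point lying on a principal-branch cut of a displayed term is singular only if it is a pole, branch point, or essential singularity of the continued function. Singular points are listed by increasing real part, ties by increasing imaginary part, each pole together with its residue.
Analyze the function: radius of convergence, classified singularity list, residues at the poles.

Radius of convergence at 0: 2/3.
At 2/3: a pole of order 2; residue 0.

Denominator factor (u - 2/3)^2: pole of order 2 at 2/3, modulus 2/3.
The radius of convergence is the smallest modulus among the singular points: 2/3.
At the order-2 pole 2/3 set g(u) = (u - (2/3))^2*f(u) = -4/39.
Order-2 pole: residue = g'(a); g'(2/3) = 0, so the residue is 0.


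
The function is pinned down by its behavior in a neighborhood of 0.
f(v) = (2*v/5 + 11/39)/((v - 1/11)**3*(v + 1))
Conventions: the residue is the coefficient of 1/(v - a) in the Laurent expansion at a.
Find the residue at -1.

At the order-1 pole -1 set g(v) = (v - (-1))*f(v) = (2*v/5 + 11/39)/(v - 1/11)**3.
Simple pole: residue = g(a) at a = -1, which is 30613/336960.

The residue is 30613/336960.


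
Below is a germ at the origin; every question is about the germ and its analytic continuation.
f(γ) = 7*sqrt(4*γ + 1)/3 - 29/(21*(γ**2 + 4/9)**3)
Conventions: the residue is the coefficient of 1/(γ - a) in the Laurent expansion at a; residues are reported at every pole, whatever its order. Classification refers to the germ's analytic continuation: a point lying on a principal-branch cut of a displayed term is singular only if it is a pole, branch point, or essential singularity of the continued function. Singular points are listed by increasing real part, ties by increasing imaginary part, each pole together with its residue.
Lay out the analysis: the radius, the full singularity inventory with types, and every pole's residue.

Radius of convergence at 0: 1/4.
At -1/4: an algebraic (square-root) branch point.
At -(2/3)*i: a pole of order 3; residue -(7047/3584)*i.
At (2/3)*i: a pole of order 3; residue (7047/3584)*i.

Denominator factor (γ**2 + 4/9)^3: discriminant -16/9, complex-conjugate roots (2/3)*i and -(2/3)*i; poles of order 3, moduli 2/3 and 2/3.
Branch term (7/3)*sqrt(1 - γ/(-1/4)): its argument vanishes at γ = -1/4, a square-root branch point, modulus 1/4.
The radius of convergence is the smallest modulus among the singular points: 1/4.
The branch term is analytic at -(2/3)*i and contributes nothing to the residue; only the rational part matters.
The factor γ**2 + 4/9 splits as (γ - a)(γ - a') with a = -(2/3)*i, a' = (2/3)*i. At the order-3 pole a set g(γ) = (γ - a)^3*(rational part) = [-29/21] / (γ - a')^3.
Order-3 pole: residue = g''(a)/2; g''(-(2/3)*i) = -(7047/1792)*i, so the residue is -(7047/3584)*i.
The branch term is analytic at (2/3)*i and contributes nothing to the residue; only the rational part matters.
The factor γ**2 + 4/9 splits as (γ - a)(γ - a') with a = (2/3)*i, a' = -(2/3)*i. At the order-3 pole a set g(γ) = (γ - a)^3*(rational part) = [-29/21] / (γ - a')^3.
Order-3 pole: residue = g''(a)/2; g''((2/3)*i) = (7047/1792)*i, so the residue is (7047/3584)*i.
List the singular points by increasing real part (a conjugate pair: the negative imaginary part first).


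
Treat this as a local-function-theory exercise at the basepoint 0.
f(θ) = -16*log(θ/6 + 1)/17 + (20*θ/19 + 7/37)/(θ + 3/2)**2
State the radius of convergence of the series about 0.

Denominator factor (θ + 3/2)^2: pole of order 2 at -3/2, modulus 3/2.
Branch term (-16/17)*log(1 - θ/(-6)): its argument vanishes at θ = -6, a logarithmic branch point, modulus 6.
The radius of convergence is the smallest modulus among the singular points: 3/2.

The radius of convergence is 3/2.


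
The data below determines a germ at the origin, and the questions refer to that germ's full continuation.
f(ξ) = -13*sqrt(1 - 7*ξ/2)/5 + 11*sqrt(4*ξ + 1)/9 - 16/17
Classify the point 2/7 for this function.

The point is an algebraic (square-root) branch point.

The term (-13/5)*sqrt(1 - ξ/(2/7)) has argument 1 - 2/7/(2/7) = 0 at 2/7: a square-root (algebraic, two-sheeted) branch point; the remaining terms are analytic or single-valued there.


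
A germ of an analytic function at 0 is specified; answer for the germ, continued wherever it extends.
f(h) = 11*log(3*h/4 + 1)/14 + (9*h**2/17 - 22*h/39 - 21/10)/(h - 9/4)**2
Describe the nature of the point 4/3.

The point is a regular point.

Denominator factors: h - 9/4 = -11/12 at h = 4/3 — none vanishes.
Branch term log(1 - h/(-4/3)): argument at 4/3 is 2, nonzero, so 4/3 is not its branch point (a point on a principal cut is still regular for the continued germ).
So the germ continues analytically to 4/3.


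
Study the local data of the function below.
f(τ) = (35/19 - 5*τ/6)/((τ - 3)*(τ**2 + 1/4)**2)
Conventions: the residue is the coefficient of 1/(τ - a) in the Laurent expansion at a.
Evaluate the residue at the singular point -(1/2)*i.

The factor τ**2 + 1/4 splits as (τ - a)(τ - a') with a = -(1/2)*i, a' = (1/2)*i. At the order-2 pole a set g(τ) = (τ - a)^2*f(τ) = [(35/19 - 5*τ/6)/(τ - 3)] / (τ - a')^2.
Order-2 pole: residue = g'(a); g'(-(1/2)*i) = (100/26011) - (94955/78033)*i, so the residue is (100/26011) - (94955/78033)*i.

The residue is (100/26011) - (94955/78033)*i.


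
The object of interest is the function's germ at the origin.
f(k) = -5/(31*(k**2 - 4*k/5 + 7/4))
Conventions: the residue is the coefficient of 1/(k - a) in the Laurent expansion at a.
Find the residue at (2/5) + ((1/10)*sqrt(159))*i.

The residue is ((25/4929)*sqrt(159))*i.

The factor k**2 - 4*k/5 + 7/4 splits as (k - a)(k - a') with a = (2/5) + ((1/10)*sqrt(159))*i, a' = (2/5) - ((1/10)*sqrt(159))*i. At the order-1 pole a set g(k) = (k - a)*f(k) = [-5/31] / (k - a').
Simple pole: residue = g(a) at a = (2/5) + ((1/10)*sqrt(159))*i, which is ((25/4929)*sqrt(159))*i.


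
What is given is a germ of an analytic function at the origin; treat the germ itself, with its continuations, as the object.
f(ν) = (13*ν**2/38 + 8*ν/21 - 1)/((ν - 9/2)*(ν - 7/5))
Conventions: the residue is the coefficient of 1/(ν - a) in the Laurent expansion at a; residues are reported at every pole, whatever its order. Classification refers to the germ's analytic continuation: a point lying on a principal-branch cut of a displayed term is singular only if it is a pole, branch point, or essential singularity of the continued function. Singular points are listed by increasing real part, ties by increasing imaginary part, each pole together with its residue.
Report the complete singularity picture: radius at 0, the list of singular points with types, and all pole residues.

Denominator factor (ν - 7/5): pole of order 1 at 7/5, modulus 7/5.
Denominator factor (ν - 9/2): pole of order 1 at 9/2, modulus 9/2.
The radius of convergence is the smallest modulus among the singular points: 7/5.
At the order-1 pole 7/5 set g(ν) = (ν - (7/5))*f(ν) = (13*ν**2/38 + 8*ν/21 - 1)/(ν - 9/2).
Simple pole: residue = g(a) at a = 7/5, which is -581/8835.
At the order-1 pole 9/2 set g(ν) = (ν - (9/2))*f(ν) = (13*ν**2/38 + 8*ν/21 - 1)/(ν - 7/5).
Simple pole: residue = g(a) at a = 9/2, which is 40655/16492.
List the singular points by increasing real part (a conjugate pair: the negative imaginary part first).

Radius of convergence at 0: 7/5.
At 7/5: a pole of order 1; residue -581/8835.
At 9/2: a pole of order 1; residue 40655/16492.


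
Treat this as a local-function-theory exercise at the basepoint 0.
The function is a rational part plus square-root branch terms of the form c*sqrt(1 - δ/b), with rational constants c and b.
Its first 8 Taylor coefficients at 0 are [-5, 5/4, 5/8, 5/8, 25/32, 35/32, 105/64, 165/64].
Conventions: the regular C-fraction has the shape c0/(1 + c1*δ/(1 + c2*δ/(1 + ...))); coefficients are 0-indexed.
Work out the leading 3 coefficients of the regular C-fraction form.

The regular C-fraction coefficients are [-5, 1/4, -3/4].

Taylor coefficients (read off): a_0 = -5, a_1 = 5/4, a_2 = 5/8.
c0 = a_0 = -5. Peel one level at a time: if S = 1 + c*δ/S' with S'(0) = 1, then c is the δ-coefficient of S and S' = c*δ/(S - 1).
S_1 = c0/f = 1 + (1/4)*δ + (3/16)*δ^2 + ...; c1 = 1/4.
S_2 = c1*δ/(S_1 - 1) = 1 + (-3/4)*δ + ...; c2 = -3/4.


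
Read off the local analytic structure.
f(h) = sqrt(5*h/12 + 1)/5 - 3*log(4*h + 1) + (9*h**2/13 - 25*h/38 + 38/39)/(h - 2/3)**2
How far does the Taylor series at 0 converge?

Denominator factor (h - 2/3)^2: pole of order 2 at 2/3, modulus 2/3.
Branch term (-3)*log(1 - h/(-1/4)): its argument vanishes at h = -1/4, a logarithmic branch point, modulus 1/4.
Branch term (1/5)*sqrt(1 - h/(-12/5)): its argument vanishes at h = -12/5, a square-root branch point, modulus 12/5.
The radius of convergence is the smallest modulus among the singular points: 1/4.

The radius of convergence is 1/4.


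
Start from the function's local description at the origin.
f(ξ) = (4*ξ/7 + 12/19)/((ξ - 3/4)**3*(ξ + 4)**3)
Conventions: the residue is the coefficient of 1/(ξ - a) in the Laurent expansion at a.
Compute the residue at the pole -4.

The residue is 242688/329321167.

At the order-3 pole -4 set g(ξ) = (ξ - (-4))^3*f(ξ) = (4*ξ/7 + 12/19)/(ξ - 3/4)**3.
Order-3 pole: residue = g''(a)/2; g''(-4) = 485376/329321167, so the residue is 242688/329321167.


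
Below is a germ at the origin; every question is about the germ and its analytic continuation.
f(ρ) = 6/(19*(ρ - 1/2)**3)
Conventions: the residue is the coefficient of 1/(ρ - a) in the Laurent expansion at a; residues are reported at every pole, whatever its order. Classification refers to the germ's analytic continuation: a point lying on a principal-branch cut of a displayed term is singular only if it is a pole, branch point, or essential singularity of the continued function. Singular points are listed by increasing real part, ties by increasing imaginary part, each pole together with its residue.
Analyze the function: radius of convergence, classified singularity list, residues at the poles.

Radius of convergence at 0: 1/2.
At 1/2: a pole of order 3; residue 0.

Denominator factor (ρ - 1/2)^3: pole of order 3 at 1/2, modulus 1/2.
The radius of convergence is the smallest modulus among the singular points: 1/2.
At the order-3 pole 1/2 set g(ρ) = (ρ - (1/2))^3*f(ρ) = 6/19.
Order-3 pole: residue = g''(a)/2; g''(1/2) = 0, so the residue is 0.


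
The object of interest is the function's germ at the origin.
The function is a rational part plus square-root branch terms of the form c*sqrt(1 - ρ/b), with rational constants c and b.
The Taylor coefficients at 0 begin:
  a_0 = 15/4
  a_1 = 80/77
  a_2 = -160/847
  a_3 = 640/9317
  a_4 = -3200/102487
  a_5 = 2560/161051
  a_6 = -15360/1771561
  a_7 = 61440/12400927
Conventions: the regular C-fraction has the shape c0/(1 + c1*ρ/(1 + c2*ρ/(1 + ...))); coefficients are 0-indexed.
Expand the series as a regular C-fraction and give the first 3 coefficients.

The regular C-fraction coefficients are [15/4, -64/231, 106/231].

Taylor coefficients (read off): a_0 = 15/4, a_1 = 80/77, a_2 = -160/847.
c0 = a_0 = 15/4. Peel one level at a time: if S = 1 + c*ρ/S' with S'(0) = 1, then c is the ρ-coefficient of S and S' = c*ρ/(S - 1).
S_1 = c0/f = 1 + (-64/231)*ρ + (6784/53361)*ρ^2 + ...; c1 = -64/231.
S_2 = c1*ρ/(S_1 - 1) = 1 + (106/231)*ρ + ...; c2 = 106/231.


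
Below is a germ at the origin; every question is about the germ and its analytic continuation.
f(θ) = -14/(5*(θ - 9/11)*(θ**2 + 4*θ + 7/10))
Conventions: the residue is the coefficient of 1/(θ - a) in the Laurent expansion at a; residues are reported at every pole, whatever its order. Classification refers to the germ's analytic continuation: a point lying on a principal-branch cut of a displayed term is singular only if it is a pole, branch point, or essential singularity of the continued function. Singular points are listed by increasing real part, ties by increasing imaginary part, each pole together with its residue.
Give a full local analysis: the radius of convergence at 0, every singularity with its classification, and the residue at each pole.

Radius of convergence at 0: 2 - (1/10)*sqrt(330).
At -2 - (1/10)*sqrt(330): a pole of order 1; residue 1694/5617 - (434/16851)*sqrt(330).
At -2 + (1/10)*sqrt(330): a pole of order 1; residue 1694/5617 + (434/16851)*sqrt(330).
At 9/11: a pole of order 1; residue -3388/5617.


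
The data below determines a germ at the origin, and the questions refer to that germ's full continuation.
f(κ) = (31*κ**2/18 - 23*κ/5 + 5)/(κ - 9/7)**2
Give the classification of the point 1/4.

The point is a regular point.

Denominator factors: κ - 9/7 = -29/28 at κ = 1/4 — none vanishes.
So the germ continues analytically to 1/4.


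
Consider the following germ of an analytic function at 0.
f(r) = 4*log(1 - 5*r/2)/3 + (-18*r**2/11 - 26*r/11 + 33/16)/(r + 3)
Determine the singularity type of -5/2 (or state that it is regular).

The point is a regular point.

Denominator factors: r + 3 = 1/2 at r = -5/2 — none vanishes.
Branch term log(1 - r/(2/5)): argument at -5/2 is 29/4, nonzero, so -5/2 is not its branch point (a point on a principal cut is still regular for the continued germ).
So the germ continues analytically to -5/2.


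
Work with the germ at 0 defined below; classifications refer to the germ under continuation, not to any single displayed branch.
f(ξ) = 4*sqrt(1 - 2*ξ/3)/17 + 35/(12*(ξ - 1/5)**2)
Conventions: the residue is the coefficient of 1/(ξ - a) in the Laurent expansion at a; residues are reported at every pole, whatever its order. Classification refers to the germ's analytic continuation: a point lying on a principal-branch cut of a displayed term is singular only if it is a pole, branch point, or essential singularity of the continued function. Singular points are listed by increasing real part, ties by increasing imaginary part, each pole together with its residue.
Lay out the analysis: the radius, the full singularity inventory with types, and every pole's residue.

Denominator factor (ξ - 1/5)^2: pole of order 2 at 1/5, modulus 1/5.
Branch term (4/17)*sqrt(1 - ξ/(3/2)): its argument vanishes at ξ = 3/2, a square-root branch point, modulus 3/2.
The radius of convergence is the smallest modulus among the singular points: 1/5.
The branch term is analytic at 1/5 and contributes nothing to the residue; only the rational part matters.
At the order-2 pole 1/5 set g(ξ) = (ξ - (1/5))^2*(rational part) = 35/12.
Order-2 pole: residue = g'(a); g'(1/5) = 0, so the residue is 0.
List the singular points by increasing real part (a conjugate pair: the negative imaginary part first).

Radius of convergence at 0: 1/5.
At 1/5: a pole of order 2; residue 0.
At 3/2: an algebraic (square-root) branch point.


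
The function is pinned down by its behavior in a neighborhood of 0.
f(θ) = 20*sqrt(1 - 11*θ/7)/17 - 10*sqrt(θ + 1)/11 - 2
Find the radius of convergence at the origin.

Branch term (-10/11)*sqrt(1 - θ/(-1)): its argument vanishes at θ = -1, a square-root branch point, modulus 1.
Branch term (20/17)*sqrt(1 - θ/(7/11)): its argument vanishes at θ = 7/11, a square-root branch point, modulus 7/11.
The radius of convergence is the smallest modulus among the singular points: 7/11.

The radius of convergence is 7/11.


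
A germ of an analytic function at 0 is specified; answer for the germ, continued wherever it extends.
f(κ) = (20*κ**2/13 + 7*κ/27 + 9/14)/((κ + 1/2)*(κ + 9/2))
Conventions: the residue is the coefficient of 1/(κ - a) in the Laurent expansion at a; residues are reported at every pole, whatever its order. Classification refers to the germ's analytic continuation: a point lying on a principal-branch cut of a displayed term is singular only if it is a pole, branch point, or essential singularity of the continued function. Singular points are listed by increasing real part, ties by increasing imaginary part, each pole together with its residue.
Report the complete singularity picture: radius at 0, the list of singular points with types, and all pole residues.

Radius of convergence at 0: 1/2.
At -9/2: a pole of order 1; residue -4181/546.
At -1/2: a pole of order 1; residue 1103/4914.

Denominator factor (κ + 9/2): pole of order 1 at -9/2, modulus 9/2.
Denominator factor (κ + 1/2): pole of order 1 at -1/2, modulus 1/2.
The radius of convergence is the smallest modulus among the singular points: 1/2.
At the order-1 pole -9/2 set g(κ) = (κ - (-9/2))*f(κ) = (20*κ**2/13 + 7*κ/27 + 9/14)/(κ + 1/2).
Simple pole: residue = g(a) at a = -9/2, which is -4181/546.
At the order-1 pole -1/2 set g(κ) = (κ - (-1/2))*f(κ) = (20*κ**2/13 + 7*κ/27 + 9/14)/(κ + 9/2).
Simple pole: residue = g(a) at a = -1/2, which is 1103/4914.
List the singular points by increasing real part (a conjugate pair: the negative imaginary part first).


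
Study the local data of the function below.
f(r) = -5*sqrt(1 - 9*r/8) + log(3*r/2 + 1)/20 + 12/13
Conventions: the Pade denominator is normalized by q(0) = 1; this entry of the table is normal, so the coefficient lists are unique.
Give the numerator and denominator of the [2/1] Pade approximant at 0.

The Pade approximant has numerator coefficients [-53/13, 308023/54340, -60063/48640]; denominator coefficients [1, -2281/3344].

Taylor coefficients needed (expand at 0): a_0 = -53/13, a_1 = 231/80, a_2 = 1881/2560, a_3 = 20529/40960.
Write the denominator as Q(r) = 1 + q1*r. Requiring Q*f - P = O(r^4) with deg P <= 2 kills the coefficients of r^3..r^3 in Q*f:
  r^3: a_3 + q1*a_2 = 0, i.e. 20529/40960 + (1881/2560)*q1 = 0.
Solving this linear system: q1 = -2281/3344.
The numerator is Q*f truncated at degree 2: P0 = a_0 = -53/13; P1 = a_1 + q1*a_0 = 308023/54340; P2 = a_2 + q1*a_1 = -60063/48640.


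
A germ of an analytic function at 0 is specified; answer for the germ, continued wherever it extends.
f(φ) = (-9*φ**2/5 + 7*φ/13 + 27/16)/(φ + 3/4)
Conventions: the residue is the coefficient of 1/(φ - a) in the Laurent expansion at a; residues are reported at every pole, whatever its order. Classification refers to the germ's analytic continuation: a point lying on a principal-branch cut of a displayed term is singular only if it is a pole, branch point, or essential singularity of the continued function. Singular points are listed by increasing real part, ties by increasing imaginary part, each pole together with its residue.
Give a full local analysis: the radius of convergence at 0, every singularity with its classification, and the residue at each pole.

Radius of convergence at 0: 3/4.
At -3/4: a pole of order 1; residue 141/520.

Denominator factor (φ + 3/4): pole of order 1 at -3/4, modulus 3/4.
The radius of convergence is the smallest modulus among the singular points: 3/4.
At the order-1 pole -3/4 set g(φ) = (φ - (-3/4))*f(φ) = -9*φ**2/5 + 7*φ/13 + 27/16.
Simple pole: residue = g(a) at a = -3/4, which is 141/520.


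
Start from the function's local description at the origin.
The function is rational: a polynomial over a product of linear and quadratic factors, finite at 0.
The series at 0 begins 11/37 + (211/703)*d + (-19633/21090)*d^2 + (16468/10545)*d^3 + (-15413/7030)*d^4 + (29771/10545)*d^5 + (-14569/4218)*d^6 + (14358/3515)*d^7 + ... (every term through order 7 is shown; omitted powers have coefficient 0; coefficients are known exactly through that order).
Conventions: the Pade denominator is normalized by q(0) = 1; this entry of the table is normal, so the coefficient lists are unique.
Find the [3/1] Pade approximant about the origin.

The Pade approximant has numerator coefficients [11/37, 16613447/23154008, -176969809/347310120, 176969809/694620240]; denominator coefficients [1, 46239/32936].

Taylor coefficients needed (read off): a_0 = 11/37, a_1 = 211/703, a_2 = -19633/21090, a_3 = 16468/10545, a_4 = -15413/7030.
Write the denominator as Q(d) = 1 + q1*d. Requiring Q*f - P = O(d^5) with deg P <= 3 kills the coefficients of d^4..d^4 in Q*f:
  d^4: a_4 + q1*a_3 = 0, i.e. -15413/7030 + (16468/10545)*q1 = 0.
Solving this linear system: q1 = 46239/32936.
The numerator is Q*f truncated at degree 3: P0 = a_0 = 11/37; P1 = a_1 + q1*a_0 = 16613447/23154008; P2 = a_2 + q1*a_1 = -176969809/347310120; P3 = a_3 + q1*a_2 = 176969809/694620240.
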